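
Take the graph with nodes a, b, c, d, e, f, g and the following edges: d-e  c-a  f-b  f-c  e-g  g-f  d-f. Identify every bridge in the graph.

a-c, b-f, c-f

The edges on the cycle d-e-g-f-d are not bridges since each lies on that cycle.
But removing f-c disconnects f from c; removing c-a disconnects c from a; removing f-b disconnects f from b — these are bridges.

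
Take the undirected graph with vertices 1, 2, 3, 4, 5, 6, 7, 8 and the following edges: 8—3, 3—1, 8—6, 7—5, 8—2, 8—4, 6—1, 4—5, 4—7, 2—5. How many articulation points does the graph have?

Removing 8 increases the component count from 1 to 2, so 8 is a cut vertex.
By contrast removing 6 leaves 1 component; it is not a cut vertex. No other vertex is a cut vertex either.

1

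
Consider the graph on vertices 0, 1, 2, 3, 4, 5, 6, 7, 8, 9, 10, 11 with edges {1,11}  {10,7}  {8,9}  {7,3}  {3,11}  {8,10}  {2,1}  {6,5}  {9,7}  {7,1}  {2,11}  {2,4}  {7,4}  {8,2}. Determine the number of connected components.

0 is isolated — a component by itself.
Starting from 5 we can reach 5, 6. That is one component of size 2.
Starting from 1 we can reach 1, 2, 3, 4, 7, 8, 9, 10, 11. That is one component of size 9.
Total: 3 components.

3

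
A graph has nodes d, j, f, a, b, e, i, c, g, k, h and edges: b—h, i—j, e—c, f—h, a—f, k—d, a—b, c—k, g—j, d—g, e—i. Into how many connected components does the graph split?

2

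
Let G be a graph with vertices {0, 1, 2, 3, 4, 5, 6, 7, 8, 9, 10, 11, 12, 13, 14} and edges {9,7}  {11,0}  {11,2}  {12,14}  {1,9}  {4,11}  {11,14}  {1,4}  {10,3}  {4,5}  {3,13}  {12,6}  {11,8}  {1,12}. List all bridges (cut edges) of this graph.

The edges on the cycle 1-12-14-11-4-1 are not bridges since each lies on that cycle.
But removing 11 - 8 disconnects 11 from 8; removing 3 - 13 disconnects 3 from 13; removing 11 - 0 disconnects 11 from 0; removing 6 - 12 disconnects 6 from 12 — these are bridges.
In total 9 edges are bridges.

0-11, 1-9, 10-3, 11-2, 11-8, 12-6, 13-3, 4-5, 7-9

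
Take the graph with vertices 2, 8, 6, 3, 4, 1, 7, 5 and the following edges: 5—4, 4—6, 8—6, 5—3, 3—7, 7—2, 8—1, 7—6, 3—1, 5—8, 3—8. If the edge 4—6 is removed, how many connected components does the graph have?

1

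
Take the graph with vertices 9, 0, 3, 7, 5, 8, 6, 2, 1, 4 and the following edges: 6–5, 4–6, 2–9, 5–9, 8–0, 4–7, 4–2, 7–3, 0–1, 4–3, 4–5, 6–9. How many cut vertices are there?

2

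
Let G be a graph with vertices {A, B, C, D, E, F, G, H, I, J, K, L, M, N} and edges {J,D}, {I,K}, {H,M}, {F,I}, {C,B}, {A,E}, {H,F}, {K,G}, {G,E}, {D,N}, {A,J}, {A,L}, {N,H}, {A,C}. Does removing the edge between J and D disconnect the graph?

No

After removing J - D, the path J-A-E-G-K-I-F-H-N-D still connects them, so the edge is not a bridge.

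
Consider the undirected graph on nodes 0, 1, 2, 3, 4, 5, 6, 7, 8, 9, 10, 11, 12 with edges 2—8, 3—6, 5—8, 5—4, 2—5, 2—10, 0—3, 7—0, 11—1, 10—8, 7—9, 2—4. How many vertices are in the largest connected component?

12 is isolated — a component by itself.
Starting from 1 we can reach 1, 11. That is one component of size 2.
Starting from 0 we can reach 0, 3, 6, 7, 9. That is one component of size 5.
Starting from 2 we can reach 2, 4, 5, 8, 10. That is one component of size 5.
The largest has 5 vertices.

5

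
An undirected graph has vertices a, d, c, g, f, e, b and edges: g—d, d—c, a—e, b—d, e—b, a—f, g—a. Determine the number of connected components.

1

Starting from a we can reach a, b, c, d, e, f, g. That is one component of size 7.
Total: 1 component.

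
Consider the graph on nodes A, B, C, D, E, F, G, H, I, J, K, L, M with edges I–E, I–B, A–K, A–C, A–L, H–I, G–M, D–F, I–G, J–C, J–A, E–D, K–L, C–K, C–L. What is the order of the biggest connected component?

8

Starting from A we can reach A, C, J, K, L. That is one component of size 5.
Starting from B we can reach B, D, E, F, G, H, I, M. That is one component of size 8.
The largest has 8 vertices.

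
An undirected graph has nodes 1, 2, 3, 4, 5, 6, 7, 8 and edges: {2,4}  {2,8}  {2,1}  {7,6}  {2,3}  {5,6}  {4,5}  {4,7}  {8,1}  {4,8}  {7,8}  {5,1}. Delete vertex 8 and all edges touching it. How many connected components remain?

1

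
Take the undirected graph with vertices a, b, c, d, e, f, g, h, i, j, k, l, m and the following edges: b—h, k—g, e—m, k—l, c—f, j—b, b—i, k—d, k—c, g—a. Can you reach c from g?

From g we can reach a, c, d, f, g, k, l, which includes c.

Yes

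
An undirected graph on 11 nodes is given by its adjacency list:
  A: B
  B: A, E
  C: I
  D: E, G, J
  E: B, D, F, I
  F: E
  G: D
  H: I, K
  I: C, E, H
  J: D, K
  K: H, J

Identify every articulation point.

B, D, E, I

Removing B increases the component count from 1 to 2, so B is a cut vertex.
Removing D increases the component count from 1 to 2, so D is a cut vertex.
Removing E increases the component count from 1 to 3, so E is a cut vertex.
Likewise I is a cut vertex.
By contrast removing J leaves 1 component; it is not a cut vertex. No other vertex is a cut vertex either.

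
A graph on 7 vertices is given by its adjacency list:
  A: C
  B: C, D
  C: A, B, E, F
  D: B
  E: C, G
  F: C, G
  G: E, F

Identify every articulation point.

Removing B increases the component count from 1 to 2, so B is a cut vertex.
Removing C increases the component count from 1 to 3, so C is a cut vertex.
By contrast removing G leaves 1 component; it is not a cut vertex. No other vertex is a cut vertex either.

B, C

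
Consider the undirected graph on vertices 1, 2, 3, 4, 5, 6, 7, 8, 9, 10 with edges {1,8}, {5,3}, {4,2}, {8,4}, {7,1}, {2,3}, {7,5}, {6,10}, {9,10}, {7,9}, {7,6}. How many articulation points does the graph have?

Removing 7 increases the component count from 1 to 2, so 7 is a cut vertex.
By contrast removing 5 leaves 1 component; it is not a cut vertex. No other vertex is a cut vertex either.

1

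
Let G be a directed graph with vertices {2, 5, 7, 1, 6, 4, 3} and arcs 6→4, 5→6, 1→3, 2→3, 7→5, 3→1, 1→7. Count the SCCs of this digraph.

6

{1, 3} are all mutually reachable — one SCC of size 2.
{2} is an SCC by itself.
{7} is an SCC by itself.
{6} is an SCC by itself.
{5} is an SCC by itself.
(and 1 more singleton SCC)
That gives 6 strongly connected components.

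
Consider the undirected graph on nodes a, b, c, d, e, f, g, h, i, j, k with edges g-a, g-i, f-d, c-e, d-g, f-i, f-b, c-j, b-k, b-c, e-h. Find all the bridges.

The edges on the cycle f-d-g-i-f are not bridges since each lies on that cycle.
But removing g-a disconnects g from a; removing b-c disconnects b from c; removing e-h disconnects e from h; removing f-b disconnects f from b — these are bridges.
In total 7 edges are bridges.

a-g, b-c, b-f, b-k, c-e, c-j, e-h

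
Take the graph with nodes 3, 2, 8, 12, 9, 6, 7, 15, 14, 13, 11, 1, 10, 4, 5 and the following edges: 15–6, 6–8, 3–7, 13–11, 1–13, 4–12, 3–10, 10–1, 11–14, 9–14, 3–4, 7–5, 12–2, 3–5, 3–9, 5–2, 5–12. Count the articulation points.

Removing 3 increases the component count from 2 to 3, so 3 is a cut vertex.
Removing 6 increases the component count from 2 to 3, so 6 is a cut vertex.
By contrast removing 2 leaves 2 components; it is not a cut vertex. No other vertex is a cut vertex either.

2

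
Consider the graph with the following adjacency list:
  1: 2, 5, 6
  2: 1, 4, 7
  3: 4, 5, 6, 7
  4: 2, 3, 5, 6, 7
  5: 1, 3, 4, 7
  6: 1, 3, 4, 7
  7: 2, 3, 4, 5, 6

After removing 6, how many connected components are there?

With 6 gone, the remaining components are: {1, 2, 3, 4, 5, 7}.
That is 1 component.

1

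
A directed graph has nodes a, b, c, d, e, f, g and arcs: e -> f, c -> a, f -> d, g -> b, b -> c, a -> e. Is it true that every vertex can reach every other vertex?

There is no directed path from f to c, so the graph is not strongly connected.

No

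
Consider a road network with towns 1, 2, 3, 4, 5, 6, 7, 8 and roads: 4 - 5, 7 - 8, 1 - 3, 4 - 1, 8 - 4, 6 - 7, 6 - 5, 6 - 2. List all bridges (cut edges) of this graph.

1-3, 1-4, 2-6

The edges on the cycle 6-7-8-4-5-6 are not bridges since each lies on that cycle.
But removing 6 - 2 disconnects 6 from 2; removing 4 - 1 disconnects 4 from 1; removing 1 - 3 disconnects 1 from 3 — these are bridges.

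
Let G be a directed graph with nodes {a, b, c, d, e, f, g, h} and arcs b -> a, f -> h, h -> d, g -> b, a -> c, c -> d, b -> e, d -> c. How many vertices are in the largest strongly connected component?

2

{c, d} are all mutually reachable — one SCC of size 2.
{b} is an SCC by itself.
{h} is an SCC by itself.
{a} is an SCC by itself.
{f} is an SCC by itself.
(and 2 more singleton SCCs)
The largest has 2 vertices.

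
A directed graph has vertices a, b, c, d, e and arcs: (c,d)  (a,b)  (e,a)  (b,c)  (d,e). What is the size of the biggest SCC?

5

{a, b, c, d, e} are all mutually reachable — one SCC of size 5.
The largest has 5 vertices.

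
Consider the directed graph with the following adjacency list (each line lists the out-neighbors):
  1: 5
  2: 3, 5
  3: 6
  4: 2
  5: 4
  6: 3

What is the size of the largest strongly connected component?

{2, 4, 5} are all mutually reachable — one SCC of size 3.
{3, 6} are all mutually reachable — one SCC of size 2.
{1} is an SCC by itself.
The largest has 3 vertices.

3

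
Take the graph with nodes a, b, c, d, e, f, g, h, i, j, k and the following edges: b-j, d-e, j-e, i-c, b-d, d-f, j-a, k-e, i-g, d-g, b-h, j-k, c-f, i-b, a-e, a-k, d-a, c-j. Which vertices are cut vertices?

b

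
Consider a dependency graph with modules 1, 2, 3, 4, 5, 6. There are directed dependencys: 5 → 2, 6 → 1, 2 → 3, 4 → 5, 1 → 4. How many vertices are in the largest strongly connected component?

{1} is an SCC by itself.
{3} is an SCC by itself.
{5} is an SCC by itself.
{2} is an SCC by itself.
{4} is an SCC by itself.
(and 1 more singleton SCC)
The largest has 1 vertex.

1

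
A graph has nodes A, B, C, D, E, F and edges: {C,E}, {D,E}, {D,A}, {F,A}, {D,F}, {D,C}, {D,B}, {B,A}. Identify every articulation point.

Removing D increases the component count from 1 to 2, so D is a cut vertex.
By contrast removing E leaves 1 component; it is not a cut vertex. No other vertex is a cut vertex either.

D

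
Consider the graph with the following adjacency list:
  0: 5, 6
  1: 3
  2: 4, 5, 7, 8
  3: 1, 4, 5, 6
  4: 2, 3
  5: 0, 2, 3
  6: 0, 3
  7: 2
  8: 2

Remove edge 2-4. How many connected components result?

1

2 and 4 are still connected via 2-5-3-4, so the component count stays at 1.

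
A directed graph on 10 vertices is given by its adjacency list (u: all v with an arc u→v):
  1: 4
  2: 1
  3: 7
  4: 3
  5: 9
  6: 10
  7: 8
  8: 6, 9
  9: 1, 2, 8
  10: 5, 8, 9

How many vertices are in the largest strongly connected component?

{1, 2, 3, 4, 5, 6, 7, 8, 9, 10} are all mutually reachable — one SCC of size 10.
The largest has 10 vertices.

10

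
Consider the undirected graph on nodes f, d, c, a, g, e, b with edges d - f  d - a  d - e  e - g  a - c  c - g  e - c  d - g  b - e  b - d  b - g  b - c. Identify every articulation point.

Removing d increases the component count from 1 to 2, so d is a cut vertex.
By contrast removing a leaves 1 component; it is not a cut vertex. No other vertex is a cut vertex either.

d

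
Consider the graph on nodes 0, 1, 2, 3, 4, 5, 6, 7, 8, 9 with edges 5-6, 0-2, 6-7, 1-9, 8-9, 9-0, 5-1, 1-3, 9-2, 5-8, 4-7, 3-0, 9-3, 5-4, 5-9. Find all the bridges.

The edges on the cycle 5-6-7-4-5 are not bridges since each lies on that cycle.
Every edge lies on some cycle, so there are no bridges.

none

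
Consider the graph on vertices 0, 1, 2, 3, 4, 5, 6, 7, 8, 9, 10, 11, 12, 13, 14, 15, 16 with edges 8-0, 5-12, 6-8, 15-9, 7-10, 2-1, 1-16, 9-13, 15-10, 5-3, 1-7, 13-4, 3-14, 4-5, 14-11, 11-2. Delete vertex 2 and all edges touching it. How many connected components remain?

With 2 gone, the remaining components are: {0, 6, 8}; {1, 3, 4, 5, 7, 9, 10, 11, 12, 13, 14, 15, 16}.
That is 2 components.

2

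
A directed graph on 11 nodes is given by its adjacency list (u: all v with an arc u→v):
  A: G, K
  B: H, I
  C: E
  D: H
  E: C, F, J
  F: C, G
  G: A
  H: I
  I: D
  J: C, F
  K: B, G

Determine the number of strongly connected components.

4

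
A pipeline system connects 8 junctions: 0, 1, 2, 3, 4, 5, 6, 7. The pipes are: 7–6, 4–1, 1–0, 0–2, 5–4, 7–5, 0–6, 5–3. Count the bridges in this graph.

2

The edges on the cycle 7-5-4-1-0-6-7 are not bridges since each lies on that cycle.
But removing 0–2 disconnects 0 from 2; removing 5–3 disconnects 5 from 3 — these are bridges.
That makes 2 bridges.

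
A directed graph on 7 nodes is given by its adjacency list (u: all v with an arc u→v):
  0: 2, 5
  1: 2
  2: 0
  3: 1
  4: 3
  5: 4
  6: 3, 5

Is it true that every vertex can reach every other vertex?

There is no directed path from 5 to 6, so the graph is not strongly connected.

No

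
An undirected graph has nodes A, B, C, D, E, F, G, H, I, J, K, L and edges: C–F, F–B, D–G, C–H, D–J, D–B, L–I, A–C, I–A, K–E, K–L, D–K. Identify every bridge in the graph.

The edges on the cycle D-K-L-I-A-C-F-B-D are not bridges since each lies on that cycle.
But removing H–C disconnects H from C; removing E–K disconnects E from K; removing D–J disconnects D from J; removing D–G disconnects D from G — these are bridges.

C-H, D-G, D-J, E-K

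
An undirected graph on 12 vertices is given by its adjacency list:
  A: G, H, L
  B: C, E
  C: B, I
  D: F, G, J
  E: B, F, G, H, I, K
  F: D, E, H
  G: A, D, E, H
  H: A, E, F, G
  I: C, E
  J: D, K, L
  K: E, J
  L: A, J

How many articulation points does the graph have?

1

Removing E increases the component count from 1 to 2, so E is a cut vertex.
By contrast removing B leaves 1 component; it is not a cut vertex. No other vertex is a cut vertex either.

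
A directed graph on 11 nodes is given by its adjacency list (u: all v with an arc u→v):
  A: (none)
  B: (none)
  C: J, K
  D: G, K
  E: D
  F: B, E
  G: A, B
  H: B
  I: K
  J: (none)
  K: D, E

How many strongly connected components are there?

9

{D, E, K} are all mutually reachable — one SCC of size 3.
{G} is an SCC by itself.
{B} is an SCC by itself.
{H} is an SCC by itself.
{I} is an SCC by itself.
(and 4 more singleton SCCs)
That gives 9 strongly connected components.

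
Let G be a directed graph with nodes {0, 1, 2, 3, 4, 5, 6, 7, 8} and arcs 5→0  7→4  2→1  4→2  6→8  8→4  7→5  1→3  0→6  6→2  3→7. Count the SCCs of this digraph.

{0, 1, 2, 3, 4, 5, 6, 7, 8} are all mutually reachable — one SCC of size 9.
That gives 1 strongly connected component.

1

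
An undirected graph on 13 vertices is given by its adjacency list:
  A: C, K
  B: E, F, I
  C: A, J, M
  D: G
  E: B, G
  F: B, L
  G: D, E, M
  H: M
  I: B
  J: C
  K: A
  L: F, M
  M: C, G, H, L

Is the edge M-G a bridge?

After removing M-G, the path M-L-F-B-E-G still connects them, so the edge is not a bridge.

No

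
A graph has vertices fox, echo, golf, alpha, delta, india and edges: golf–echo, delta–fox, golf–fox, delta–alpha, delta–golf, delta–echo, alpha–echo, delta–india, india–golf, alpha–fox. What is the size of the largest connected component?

6

Starting from fox we can reach fox, echo, golf, alpha, delta, india. That is one component of size 6.
The largest has 6 vertices.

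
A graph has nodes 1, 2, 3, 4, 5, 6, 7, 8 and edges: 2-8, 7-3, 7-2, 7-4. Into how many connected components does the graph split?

6 is isolated — a component by itself.
1 is isolated — a component by itself.
5 is isolated — a component by itself.
Starting from 2 we can reach 2, 3, 4, 7, 8. That is one component of size 5.
Total: 4 components.

4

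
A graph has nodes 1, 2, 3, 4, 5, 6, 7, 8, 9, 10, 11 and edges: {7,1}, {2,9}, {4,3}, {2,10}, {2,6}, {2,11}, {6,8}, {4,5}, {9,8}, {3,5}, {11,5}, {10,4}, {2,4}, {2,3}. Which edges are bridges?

1-7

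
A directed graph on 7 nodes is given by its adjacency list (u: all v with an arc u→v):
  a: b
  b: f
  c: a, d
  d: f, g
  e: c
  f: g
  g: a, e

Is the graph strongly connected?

From e we can reach every vertex (a, b, c, d, e, f, g), and every vertex can reach e (a, b, c, d, e, f, g). So the whole graph is one strongly connected component.

Yes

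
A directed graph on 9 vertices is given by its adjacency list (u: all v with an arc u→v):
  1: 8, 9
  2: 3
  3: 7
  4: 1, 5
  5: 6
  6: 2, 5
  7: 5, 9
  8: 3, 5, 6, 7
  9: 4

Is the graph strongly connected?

From 4 we can reach every vertex (1, 2, 3, 4, 5, 6, 7, 8, 9), and every vertex can reach 4 (1, 2, 3, 4, 5, 6, 7, 8, 9). So the whole graph is one strongly connected component.

Yes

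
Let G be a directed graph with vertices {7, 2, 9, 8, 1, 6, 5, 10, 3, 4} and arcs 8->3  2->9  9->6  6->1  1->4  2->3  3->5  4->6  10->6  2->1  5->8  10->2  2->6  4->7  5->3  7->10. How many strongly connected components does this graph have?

2

{1, 2, 4, 6, 7, 9, 10} are all mutually reachable — one SCC of size 7.
{3, 5, 8} are all mutually reachable — one SCC of size 3.
That gives 2 strongly connected components.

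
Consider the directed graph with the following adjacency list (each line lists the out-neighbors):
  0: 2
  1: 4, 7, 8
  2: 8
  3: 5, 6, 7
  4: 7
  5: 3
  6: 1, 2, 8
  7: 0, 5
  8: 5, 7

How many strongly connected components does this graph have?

1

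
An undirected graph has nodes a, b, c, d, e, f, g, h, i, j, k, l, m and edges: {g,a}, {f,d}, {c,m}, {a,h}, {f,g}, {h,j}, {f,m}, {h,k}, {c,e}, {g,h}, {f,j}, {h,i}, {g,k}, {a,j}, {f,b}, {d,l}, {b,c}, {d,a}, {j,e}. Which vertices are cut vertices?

d, h

Removing d increases the component count from 1 to 2, so d is a cut vertex.
Removing h increases the component count from 1 to 2, so h is a cut vertex.
By contrast removing l leaves 1 component; it is not a cut vertex. No other vertex is a cut vertex either.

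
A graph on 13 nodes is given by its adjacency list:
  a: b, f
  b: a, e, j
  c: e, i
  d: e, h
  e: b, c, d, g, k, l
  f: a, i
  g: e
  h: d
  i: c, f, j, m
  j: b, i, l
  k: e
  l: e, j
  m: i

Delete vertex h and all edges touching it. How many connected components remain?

1

With h gone, the remaining components are: {a, b, c, d, e, f, g, i, j, k, l, m}.
That is 1 component.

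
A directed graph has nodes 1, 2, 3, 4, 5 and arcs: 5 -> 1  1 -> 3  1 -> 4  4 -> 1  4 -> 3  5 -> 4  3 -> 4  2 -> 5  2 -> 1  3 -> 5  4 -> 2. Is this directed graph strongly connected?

From 4 we can reach every vertex (1, 2, 3, 4, 5), and every vertex can reach 4 (1, 2, 3, 4, 5). So the whole graph is one strongly connected component.

Yes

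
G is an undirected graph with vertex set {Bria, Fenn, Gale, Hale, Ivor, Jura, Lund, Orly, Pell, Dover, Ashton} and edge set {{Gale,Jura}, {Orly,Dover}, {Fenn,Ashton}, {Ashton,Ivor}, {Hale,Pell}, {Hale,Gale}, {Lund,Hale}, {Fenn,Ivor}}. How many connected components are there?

4

Bria is isolated — a component by itself.
Starting from Orly we can reach Orly, Dover. That is one component of size 2.
Starting from Fenn we can reach Fenn, Ivor, Ashton. That is one component of size 3.
Starting from Gale we can reach Gale, Hale, Jura, Lund, Pell. That is one component of size 5.
Total: 4 components.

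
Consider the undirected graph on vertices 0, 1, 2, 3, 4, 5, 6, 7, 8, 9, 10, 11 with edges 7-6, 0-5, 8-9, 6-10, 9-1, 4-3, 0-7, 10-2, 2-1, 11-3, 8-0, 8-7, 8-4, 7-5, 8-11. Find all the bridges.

The edges on the cycle 8-0-5-7-8 are not bridges since each lies on that cycle.
Every edge lies on some cycle, so there are no bridges.

none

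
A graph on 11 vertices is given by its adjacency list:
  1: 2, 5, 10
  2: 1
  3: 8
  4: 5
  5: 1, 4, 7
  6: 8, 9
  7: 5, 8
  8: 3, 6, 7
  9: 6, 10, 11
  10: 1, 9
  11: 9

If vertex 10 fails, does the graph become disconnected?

No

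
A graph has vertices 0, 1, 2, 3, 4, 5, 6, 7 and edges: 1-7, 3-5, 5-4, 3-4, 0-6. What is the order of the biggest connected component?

3

2 is isolated — a component by itself.
Starting from 1 we can reach 1, 7. That is one component of size 2.
Starting from 0 we can reach 0, 6. That is one component of size 2.
Starting from 3 we can reach 3, 4, 5. That is one component of size 3.
The largest has 3 vertices.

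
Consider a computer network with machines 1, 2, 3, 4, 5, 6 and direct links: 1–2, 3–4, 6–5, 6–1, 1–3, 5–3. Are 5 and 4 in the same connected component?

Yes

From 5 we can reach 1, 2, 3, 4, 5, 6, which includes 4.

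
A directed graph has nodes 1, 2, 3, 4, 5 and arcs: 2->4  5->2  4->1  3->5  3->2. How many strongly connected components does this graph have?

5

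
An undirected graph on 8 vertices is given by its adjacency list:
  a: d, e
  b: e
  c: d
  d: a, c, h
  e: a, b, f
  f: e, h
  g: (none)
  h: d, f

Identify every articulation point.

Removing d increases the component count from 2 to 3, so d is a cut vertex.
Removing e increases the component count from 2 to 3, so e is a cut vertex.
By contrast removing a leaves 2 components; it is not a cut vertex. No other vertex is a cut vertex either.

d, e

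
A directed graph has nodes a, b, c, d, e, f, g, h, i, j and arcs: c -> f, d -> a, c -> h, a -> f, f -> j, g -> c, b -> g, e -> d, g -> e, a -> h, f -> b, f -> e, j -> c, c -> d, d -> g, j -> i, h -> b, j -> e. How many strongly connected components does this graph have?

{a, b, c, d, e, f, g, h, j} are all mutually reachable — one SCC of size 9.
{i} is an SCC by itself.
That gives 2 strongly connected components.

2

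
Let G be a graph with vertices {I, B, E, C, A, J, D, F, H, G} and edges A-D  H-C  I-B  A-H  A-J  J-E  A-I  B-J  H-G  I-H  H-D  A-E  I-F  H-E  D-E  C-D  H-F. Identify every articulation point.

H

Removing H increases the component count from 1 to 2, so H is a cut vertex.
By contrast removing E leaves 1 component; it is not a cut vertex. No other vertex is a cut vertex either.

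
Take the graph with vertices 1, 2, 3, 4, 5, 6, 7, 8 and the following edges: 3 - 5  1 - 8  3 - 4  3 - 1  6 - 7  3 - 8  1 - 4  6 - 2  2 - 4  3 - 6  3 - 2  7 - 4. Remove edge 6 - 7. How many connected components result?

6 and 7 are still connected via 6-3-4-7, so the component count stays at 1.

1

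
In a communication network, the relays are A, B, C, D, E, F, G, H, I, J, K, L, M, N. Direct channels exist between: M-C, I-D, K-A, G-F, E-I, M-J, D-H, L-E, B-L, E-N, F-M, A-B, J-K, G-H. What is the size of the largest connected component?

Starting from A we can reach A, B, C, D, E, F, G, H, I, J, K, L, M, N. That is one component of size 14.
The largest has 14 vertices.

14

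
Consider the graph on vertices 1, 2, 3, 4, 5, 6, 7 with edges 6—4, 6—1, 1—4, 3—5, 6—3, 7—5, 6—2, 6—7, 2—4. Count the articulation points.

Removing 6 increases the component count from 1 to 2, so 6 is a cut vertex.
By contrast removing 5 leaves 1 component; it is not a cut vertex. No other vertex is a cut vertex either.

1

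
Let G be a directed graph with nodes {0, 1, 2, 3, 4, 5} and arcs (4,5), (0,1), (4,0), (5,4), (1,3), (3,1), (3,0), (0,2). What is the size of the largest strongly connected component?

3

{0, 1, 3} are all mutually reachable — one SCC of size 3.
{4, 5} are all mutually reachable — one SCC of size 2.
{2} is an SCC by itself.
The largest has 3 vertices.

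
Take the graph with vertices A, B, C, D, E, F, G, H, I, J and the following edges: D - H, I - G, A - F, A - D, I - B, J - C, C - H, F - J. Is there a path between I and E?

The component containing I is {B, G, I}, and E is not in it.

No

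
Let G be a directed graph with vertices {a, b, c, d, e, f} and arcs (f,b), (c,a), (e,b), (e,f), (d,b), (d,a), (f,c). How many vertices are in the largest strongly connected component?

{f} is an SCC by itself.
{e} is an SCC by itself.
{c} is an SCC by itself.
{a} is an SCC by itself.
{b} is an SCC by itself.
(and 1 more singleton SCC)
The largest has 1 vertex.

1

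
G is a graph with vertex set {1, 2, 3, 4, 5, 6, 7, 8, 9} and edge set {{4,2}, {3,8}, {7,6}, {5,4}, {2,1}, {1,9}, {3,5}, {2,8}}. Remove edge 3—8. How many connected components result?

2

3 and 8 are still connected via 3-5-4-2-8, so the component count stays at 2.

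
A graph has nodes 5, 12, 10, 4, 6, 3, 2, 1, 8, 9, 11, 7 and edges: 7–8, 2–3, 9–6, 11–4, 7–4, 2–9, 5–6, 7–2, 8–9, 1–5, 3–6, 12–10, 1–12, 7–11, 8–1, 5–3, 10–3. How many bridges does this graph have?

0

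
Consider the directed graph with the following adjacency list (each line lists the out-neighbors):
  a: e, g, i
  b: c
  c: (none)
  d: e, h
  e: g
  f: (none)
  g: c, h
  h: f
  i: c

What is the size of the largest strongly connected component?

1

{a} is an SCC by itself.
{f} is an SCC by itself.
{h} is an SCC by itself.
{e} is an SCC by itself.
{g} is an SCC by itself.
(and 4 more singleton SCCs)
The largest has 1 vertex.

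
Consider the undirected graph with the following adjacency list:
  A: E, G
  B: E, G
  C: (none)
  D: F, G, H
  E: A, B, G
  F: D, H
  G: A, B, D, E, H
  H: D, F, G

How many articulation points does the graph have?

Removing G increases the component count from 2 to 3, so G is a cut vertex.
By contrast removing D leaves 2 components; it is not a cut vertex. No other vertex is a cut vertex either.

1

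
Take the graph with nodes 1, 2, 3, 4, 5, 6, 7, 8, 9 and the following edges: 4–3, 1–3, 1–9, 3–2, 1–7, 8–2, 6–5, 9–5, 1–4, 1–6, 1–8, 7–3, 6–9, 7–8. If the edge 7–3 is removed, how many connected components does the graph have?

7 and 3 are still connected via 7-1-3, so the component count stays at 1.

1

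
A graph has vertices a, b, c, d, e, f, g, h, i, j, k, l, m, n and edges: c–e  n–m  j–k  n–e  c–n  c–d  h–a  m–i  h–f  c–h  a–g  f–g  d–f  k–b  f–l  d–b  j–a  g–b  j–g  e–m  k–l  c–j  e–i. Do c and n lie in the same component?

From c we can reach a, b, c, d, e, f, g, h, i, j, k, l, m, n, which includes n.

Yes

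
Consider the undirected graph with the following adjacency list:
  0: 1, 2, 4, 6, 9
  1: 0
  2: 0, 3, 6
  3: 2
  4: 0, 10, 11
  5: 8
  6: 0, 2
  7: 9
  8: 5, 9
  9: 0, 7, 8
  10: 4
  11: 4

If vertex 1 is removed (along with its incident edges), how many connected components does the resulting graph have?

With 1 gone, the remaining components are: {0, 2, 3, 4, 5, 6, 7, 8, 9, 10, 11}.
That is 1 component.

1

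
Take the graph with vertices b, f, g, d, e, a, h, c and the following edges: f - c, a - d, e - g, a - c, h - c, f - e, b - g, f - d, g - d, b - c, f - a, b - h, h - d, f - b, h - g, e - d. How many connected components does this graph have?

1

Starting from a we can reach a, b, c, d, e, f, g, h. That is one component of size 8.
Total: 1 component.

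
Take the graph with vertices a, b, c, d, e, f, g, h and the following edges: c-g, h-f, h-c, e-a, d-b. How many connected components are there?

3

Starting from b we can reach b, d. That is one component of size 2.
Starting from a we can reach a, e. That is one component of size 2.
Starting from c we can reach c, f, g, h. That is one component of size 4.
Total: 3 components.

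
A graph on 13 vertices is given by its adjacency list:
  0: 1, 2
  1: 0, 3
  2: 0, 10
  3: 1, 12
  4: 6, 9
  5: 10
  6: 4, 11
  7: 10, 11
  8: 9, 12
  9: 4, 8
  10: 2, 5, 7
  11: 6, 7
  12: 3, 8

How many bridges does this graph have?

1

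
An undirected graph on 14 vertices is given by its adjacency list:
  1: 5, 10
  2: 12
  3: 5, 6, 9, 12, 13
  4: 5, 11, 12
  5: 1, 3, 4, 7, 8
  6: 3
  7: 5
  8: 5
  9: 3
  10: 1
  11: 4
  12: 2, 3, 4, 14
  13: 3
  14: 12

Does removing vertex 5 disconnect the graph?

Yes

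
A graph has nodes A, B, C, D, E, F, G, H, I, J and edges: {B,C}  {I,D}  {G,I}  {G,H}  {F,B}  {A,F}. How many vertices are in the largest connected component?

E is isolated — a component by itself.
J is isolated — a component by itself.
Starting from D we can reach D, G, H, I. That is one component of size 4.
Starting from A we can reach A, B, C, F. That is one component of size 4.
The largest has 4 vertices.

4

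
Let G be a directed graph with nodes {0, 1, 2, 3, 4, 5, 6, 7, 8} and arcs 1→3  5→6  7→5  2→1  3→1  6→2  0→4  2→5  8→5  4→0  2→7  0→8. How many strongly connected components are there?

4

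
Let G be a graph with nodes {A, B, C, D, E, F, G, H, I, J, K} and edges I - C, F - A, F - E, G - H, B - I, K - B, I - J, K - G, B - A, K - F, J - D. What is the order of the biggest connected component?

Starting from A we can reach A, B, C, D, E, F, G, H, I, J, K. That is one component of size 11.
The largest has 11 vertices.

11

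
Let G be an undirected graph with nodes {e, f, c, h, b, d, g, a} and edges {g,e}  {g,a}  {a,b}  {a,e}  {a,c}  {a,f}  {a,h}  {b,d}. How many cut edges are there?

The edges on the cycle g-a-e-g are not bridges since each lies on that cycle.
But removing b—d disconnects b from d; removing a—h disconnects a from h; removing a—c disconnects a from c; removing a—f disconnects a from f — these are bridges.
In total 5 edges are bridges.

5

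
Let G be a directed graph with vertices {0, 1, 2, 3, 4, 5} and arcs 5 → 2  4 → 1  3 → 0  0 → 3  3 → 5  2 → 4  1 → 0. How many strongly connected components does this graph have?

1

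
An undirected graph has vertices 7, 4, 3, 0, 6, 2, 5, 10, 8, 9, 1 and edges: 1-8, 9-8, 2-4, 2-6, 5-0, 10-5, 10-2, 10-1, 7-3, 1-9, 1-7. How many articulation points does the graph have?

5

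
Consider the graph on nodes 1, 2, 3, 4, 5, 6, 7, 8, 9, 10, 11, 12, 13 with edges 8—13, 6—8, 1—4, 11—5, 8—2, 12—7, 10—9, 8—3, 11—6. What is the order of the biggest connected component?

7

Starting from 9 we can reach 9, 10. That is one component of size 2.
Starting from 1 we can reach 1, 4. That is one component of size 2.
Starting from 7 we can reach 7, 12. That is one component of size 2.
Starting from 2 we can reach 2, 3, 5, 6, 8, 11, 13. That is one component of size 7.
The largest has 7 vertices.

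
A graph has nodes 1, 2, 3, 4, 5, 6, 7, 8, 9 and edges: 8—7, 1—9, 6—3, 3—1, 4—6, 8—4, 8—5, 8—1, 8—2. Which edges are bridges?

The edges on the cycle 8-4-6-3-1-8 are not bridges since each lies on that cycle.
But removing 8—7 disconnects 8 from 7; removing 9—1 disconnects 9 from 1; removing 8—5 disconnects 8 from 5; removing 8—2 disconnects 8 from 2 — these are bridges.

1-9, 2-8, 5-8, 7-8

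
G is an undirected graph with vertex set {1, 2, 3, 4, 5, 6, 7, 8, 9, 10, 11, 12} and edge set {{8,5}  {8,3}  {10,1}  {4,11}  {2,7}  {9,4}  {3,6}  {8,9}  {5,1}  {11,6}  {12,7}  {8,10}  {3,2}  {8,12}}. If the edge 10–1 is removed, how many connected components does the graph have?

10 and 1 are still connected via 10-8-5-1, so the component count stays at 1.

1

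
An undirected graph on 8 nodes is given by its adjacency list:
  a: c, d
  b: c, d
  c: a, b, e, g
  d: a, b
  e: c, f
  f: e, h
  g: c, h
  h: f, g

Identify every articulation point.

Removing c increases the component count from 1 to 2, so c is a cut vertex.
By contrast removing h leaves 1 component; it is not a cut vertex. No other vertex is a cut vertex either.

c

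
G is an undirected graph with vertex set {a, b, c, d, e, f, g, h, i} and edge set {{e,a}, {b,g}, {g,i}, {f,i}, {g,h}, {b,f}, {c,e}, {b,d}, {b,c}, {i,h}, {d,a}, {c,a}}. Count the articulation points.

Removing b increases the component count from 1 to 2, so b is a cut vertex.
By contrast removing d leaves 1 component; it is not a cut vertex. No other vertex is a cut vertex either.

1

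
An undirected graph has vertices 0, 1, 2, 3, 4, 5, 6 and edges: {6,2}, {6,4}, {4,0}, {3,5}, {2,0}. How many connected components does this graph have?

3

1 is isolated — a component by itself.
Starting from 3 we can reach 3, 5. That is one component of size 2.
Starting from 0 we can reach 0, 2, 4, 6. That is one component of size 4.
Total: 3 components.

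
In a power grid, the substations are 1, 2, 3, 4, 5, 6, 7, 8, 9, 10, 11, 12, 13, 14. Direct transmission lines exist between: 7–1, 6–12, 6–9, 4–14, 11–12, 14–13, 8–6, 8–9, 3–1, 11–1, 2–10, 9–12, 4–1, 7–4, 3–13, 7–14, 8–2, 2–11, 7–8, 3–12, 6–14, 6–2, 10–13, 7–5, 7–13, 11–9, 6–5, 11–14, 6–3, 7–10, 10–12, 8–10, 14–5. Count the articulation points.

0

Removing 6, for instance, still leaves 1 component. No single vertex removal increases the component count — the graph has no articulation points.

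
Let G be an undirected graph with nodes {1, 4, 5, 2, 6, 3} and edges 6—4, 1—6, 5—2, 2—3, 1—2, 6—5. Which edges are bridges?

2-3, 4-6

The edges on the cycle 1-6-5-2-1 are not bridges since each lies on that cycle.
But removing 6—4 disconnects 6 from 4; removing 2—3 disconnects 2 from 3 — these are bridges.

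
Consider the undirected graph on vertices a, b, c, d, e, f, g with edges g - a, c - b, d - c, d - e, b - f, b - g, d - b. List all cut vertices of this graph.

Removing b increases the component count from 1 to 3, so b is a cut vertex.
Removing d increases the component count from 1 to 2, so d is a cut vertex.
Removing g increases the component count from 1 to 2, so g is a cut vertex.
By contrast removing e leaves 1 component; it is not a cut vertex. No other vertex is a cut vertex either.

b, d, g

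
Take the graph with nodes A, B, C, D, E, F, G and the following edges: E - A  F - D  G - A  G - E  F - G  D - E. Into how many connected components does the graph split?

3

B is isolated — a component by itself.
C is isolated — a component by itself.
Starting from A we can reach A, D, E, F, G. That is one component of size 5.
Total: 3 components.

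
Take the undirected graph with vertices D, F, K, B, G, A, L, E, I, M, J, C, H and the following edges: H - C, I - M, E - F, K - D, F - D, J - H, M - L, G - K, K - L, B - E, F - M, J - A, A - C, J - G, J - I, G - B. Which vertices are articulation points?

Removing J increases the component count from 1 to 2, so J is a cut vertex.
By contrast removing D leaves 1 component; it is not a cut vertex. No other vertex is a cut vertex either.

J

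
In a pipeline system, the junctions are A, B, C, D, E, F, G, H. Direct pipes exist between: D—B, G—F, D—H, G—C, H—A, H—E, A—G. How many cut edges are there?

removing D—B disconnects D from B; removing A—H disconnects A from H; removing G—C disconnects G from C; removing A—G disconnects A from G — these are bridges.
In total 7 edges are bridges.

7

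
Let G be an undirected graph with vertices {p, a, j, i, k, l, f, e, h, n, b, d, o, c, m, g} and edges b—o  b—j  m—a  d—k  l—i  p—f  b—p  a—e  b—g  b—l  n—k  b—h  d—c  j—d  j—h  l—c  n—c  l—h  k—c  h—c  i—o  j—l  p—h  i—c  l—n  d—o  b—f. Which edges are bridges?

The edges on the cycle b-j-d-k-c-l-b are not bridges since each lies on that cycle.
But removing b—g disconnects b from g; removing a—e disconnects a from e; removing m—a disconnects m from a — these are bridges.

a-e, a-m, b-g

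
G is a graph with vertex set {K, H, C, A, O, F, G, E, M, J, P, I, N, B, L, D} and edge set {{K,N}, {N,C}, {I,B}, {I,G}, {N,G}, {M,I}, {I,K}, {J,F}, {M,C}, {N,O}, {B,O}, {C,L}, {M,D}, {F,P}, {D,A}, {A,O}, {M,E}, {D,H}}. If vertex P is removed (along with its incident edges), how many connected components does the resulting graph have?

With P gone, the remaining components are: {F, J}; {A, B, C, D, E, G, H, I, K, L, M, N, O}.
That is 2 components.

2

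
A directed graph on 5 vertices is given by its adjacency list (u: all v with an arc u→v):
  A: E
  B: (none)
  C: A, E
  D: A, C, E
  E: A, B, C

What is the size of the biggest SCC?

3

{A, C, E} are all mutually reachable — one SCC of size 3.
{D} is an SCC by itself.
{B} is an SCC by itself.
The largest has 3 vertices.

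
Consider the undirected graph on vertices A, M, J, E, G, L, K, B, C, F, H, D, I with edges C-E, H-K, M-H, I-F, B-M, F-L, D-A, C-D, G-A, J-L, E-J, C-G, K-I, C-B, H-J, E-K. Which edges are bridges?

The edges on the cycle H-K-I-F-L-J-H are not bridges since each lies on that cycle.
Every edge lies on some cycle, so there are no bridges.

none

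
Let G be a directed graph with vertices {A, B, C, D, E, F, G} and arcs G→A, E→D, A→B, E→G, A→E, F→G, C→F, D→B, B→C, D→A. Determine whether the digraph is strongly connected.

From D we can reach every vertex (A, B, C, D, E, F, G), and every vertex can reach D (A, B, C, D, E, F, G). So the whole graph is one strongly connected component.

Yes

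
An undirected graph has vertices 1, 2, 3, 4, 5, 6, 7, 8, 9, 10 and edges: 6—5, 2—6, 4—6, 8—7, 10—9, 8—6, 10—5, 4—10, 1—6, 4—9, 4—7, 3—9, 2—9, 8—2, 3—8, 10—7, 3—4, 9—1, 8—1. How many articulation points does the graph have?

0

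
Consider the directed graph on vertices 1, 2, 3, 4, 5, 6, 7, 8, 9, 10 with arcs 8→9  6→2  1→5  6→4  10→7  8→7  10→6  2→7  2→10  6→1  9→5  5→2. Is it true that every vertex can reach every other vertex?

No

There is no directed path from 7 to 10, so the graph is not strongly connected.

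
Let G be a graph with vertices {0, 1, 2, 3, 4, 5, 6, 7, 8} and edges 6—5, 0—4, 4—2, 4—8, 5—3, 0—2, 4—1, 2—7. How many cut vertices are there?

3

Removing 2 increases the component count from 2 to 3, so 2 is a cut vertex.
Removing 4 increases the component count from 2 to 4, so 4 is a cut vertex.
Removing 5 increases the component count from 2 to 3, so 5 is a cut vertex.
By contrast removing 8 leaves 2 components; it is not a cut vertex. No other vertex is a cut vertex either.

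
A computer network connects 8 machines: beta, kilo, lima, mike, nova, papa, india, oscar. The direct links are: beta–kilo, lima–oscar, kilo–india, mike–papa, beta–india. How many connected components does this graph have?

nova is isolated — a component by itself.
Starting from mike we can reach mike, papa. That is one component of size 2.
Starting from lima we can reach lima, oscar. That is one component of size 2.
Starting from beta we can reach beta, kilo, india. That is one component of size 3.
Total: 4 components.

4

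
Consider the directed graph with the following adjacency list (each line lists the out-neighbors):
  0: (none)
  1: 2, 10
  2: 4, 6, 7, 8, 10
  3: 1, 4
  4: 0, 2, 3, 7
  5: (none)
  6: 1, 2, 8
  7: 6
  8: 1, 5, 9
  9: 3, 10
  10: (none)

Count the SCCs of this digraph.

{1, 2, 3, 4, 6, 7, 8, 9} are all mutually reachable — one SCC of size 8.
{5} is an SCC by itself.
{10} is an SCC by itself.
{0} is an SCC by itself.
That gives 4 strongly connected components.

4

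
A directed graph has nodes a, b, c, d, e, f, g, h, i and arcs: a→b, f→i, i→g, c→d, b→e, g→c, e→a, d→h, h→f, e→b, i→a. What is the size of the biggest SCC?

{c, d, f, g, h, i} are all mutually reachable — one SCC of size 6.
{a, b, e} are all mutually reachable — one SCC of size 3.
The largest has 6 vertices.

6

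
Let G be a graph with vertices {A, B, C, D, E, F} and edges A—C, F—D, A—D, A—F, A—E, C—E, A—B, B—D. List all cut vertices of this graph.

Removing A increases the component count from 1 to 2, so A is a cut vertex.
By contrast removing C leaves 1 component; it is not a cut vertex. No other vertex is a cut vertex either.

A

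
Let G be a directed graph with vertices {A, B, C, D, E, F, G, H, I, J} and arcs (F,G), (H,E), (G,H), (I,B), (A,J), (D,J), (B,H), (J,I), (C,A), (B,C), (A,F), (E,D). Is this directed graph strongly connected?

Yes

From H we can reach every vertex (A, B, C, D, E, F, G, H, I, J), and every vertex can reach H (A, B, C, D, E, F, G, H, I, J). So the whole graph is one strongly connected component.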